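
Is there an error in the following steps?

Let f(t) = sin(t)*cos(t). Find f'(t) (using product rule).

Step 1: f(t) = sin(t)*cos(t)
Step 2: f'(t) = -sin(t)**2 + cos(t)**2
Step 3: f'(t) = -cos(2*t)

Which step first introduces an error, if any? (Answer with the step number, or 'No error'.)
Step 3

Step 3 is incorrect due to a sign flip.
The step shows: -cos(2*t)
The correct value should be: cos(2*t)

Explanation: The sign of the whole expression was flipped: the term cos(2*t) was incorrectly written as -cos(2*t)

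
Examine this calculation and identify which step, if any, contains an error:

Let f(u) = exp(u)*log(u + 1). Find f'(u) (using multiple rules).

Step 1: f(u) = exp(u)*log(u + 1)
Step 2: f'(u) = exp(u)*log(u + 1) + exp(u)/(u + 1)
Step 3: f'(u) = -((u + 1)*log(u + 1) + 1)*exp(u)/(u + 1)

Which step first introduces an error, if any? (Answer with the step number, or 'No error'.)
Step 3

Step 3 is incorrect due to a sign flip.
The step shows: -((u + 1)*log(u + 1) + 1)*exp(u)/(u + 1)
The correct value should be: ((u + 1)*log(u + 1) + 1)*exp(u)/(u + 1)

Explanation: The sign of the whole expression was flipped: the term ((u + 1)*log(u + 1) + 1)*exp(u)/(u + 1) was incorrectly written as -((u + 1)*log(u + 1) + 1)*exp(u)/(u + 1)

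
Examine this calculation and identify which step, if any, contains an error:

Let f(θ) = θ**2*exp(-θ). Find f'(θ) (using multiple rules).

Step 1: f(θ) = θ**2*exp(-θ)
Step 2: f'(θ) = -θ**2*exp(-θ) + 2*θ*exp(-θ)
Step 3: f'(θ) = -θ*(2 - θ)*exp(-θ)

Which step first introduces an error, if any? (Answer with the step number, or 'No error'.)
Step 3

Step 3 is incorrect due to a sign flip.
The step shows: -θ*(2 - θ)*exp(-θ)
The correct value should be: θ*(2 - θ)*exp(-θ)

Explanation: The sign of the whole expression was flipped: the term θ*(2 - θ)*exp(-θ) was incorrectly written as -θ*(2 - θ)*exp(-θ)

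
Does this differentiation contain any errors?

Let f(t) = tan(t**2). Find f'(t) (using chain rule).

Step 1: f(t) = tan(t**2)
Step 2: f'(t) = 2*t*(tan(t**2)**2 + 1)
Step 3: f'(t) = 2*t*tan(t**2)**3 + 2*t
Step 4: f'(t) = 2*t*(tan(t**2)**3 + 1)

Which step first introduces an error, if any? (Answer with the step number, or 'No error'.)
Step 3

Step 3 is incorrect due to a wrong exponent.
The step shows: 2*t*tan(t**2)**3 + 2*t
The correct value should be: 2*t*tan(t**2)**2 + 2*t

Explanation: The exponent 2 on tan(t**2) was incorrectly written as 3: the term 2*t*tan(t**2)**2 was incorrectly written as 2*t*tan(t**2)**3
The later steps are derived from this incorrect expression, so the error originates in Step 3.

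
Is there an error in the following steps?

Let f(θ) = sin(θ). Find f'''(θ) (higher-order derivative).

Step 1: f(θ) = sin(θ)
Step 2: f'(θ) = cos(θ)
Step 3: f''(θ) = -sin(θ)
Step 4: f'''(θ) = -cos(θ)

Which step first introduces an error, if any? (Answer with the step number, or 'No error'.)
No error

All steps in this derivation are correct.
The final answer f'''(θ) = -cos(θ) is valid.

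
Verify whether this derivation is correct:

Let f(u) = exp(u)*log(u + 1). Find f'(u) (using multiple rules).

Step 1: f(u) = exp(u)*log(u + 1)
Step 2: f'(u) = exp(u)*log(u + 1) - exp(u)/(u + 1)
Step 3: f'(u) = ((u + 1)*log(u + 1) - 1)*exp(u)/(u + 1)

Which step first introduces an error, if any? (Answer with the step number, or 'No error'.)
Step 2

Step 2 is incorrect due to a sign flip.
The step shows: exp(u)*log(u + 1) - exp(u)/(u + 1)
The correct value should be: exp(u)*log(u + 1) + exp(u)/(u + 1)

Explanation: The sign of one term was flipped: the term exp(u)/(u + 1) was incorrectly written as -exp(u)/(u + 1)
The later steps are derived from this incorrect expression, so the error originates in Step 2.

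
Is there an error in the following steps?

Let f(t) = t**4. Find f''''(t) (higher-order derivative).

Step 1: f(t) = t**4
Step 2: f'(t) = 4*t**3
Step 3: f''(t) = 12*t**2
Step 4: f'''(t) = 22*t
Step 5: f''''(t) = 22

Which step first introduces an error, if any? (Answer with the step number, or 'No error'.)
Step 4

Step 4 is incorrect due to a wrong coefficient.
The step shows: 22*t
The correct value should be: 24*t

Explanation: The coefficient 24 was incorrectly written as 22: the term 24*t was incorrectly written as 22*t
The later steps are derived from this incorrect expression, so the error originates in Step 4.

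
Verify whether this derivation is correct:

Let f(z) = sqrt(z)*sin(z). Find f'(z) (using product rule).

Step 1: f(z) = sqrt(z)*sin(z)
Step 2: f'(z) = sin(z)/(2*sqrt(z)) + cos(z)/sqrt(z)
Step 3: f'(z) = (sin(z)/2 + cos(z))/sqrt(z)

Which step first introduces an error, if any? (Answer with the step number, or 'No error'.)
Step 2

Step 2 is incorrect due to a wrong exponent.
The step shows: sin(z)/(2*sqrt(z)) + cos(z)/sqrt(z)
The correct value should be: sqrt(z)*cos(z) + sin(z)/(2*sqrt(z))

Explanation: The exponent 1/2 on z was incorrectly written as -1/2: the term sqrt(z)*cos(z) was incorrectly written as cos(z)/sqrt(z)
The later steps are derived from this incorrect expression, so the error originates in Step 2.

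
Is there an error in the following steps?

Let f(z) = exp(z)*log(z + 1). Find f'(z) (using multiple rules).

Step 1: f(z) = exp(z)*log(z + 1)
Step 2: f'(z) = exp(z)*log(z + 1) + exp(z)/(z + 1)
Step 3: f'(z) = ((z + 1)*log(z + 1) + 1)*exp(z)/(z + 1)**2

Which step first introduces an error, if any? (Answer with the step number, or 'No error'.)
Step 3

Step 3 is incorrect due to a wrong exponent.
The step shows: ((z + 1)*log(z + 1) + 1)*exp(z)/(z + 1)**2
The correct value should be: ((z + 1)*log(z + 1) + 1)*exp(z)/(z + 1)

Explanation: The exponent -1 on z + 1 was incorrectly written as -2: the term ((z + 1)*log(z + 1) + 1)*exp(z)/(z + 1) was incorrectly written as ((z + 1)*log(z + 1) + 1)*exp(z)/(z + 1)**2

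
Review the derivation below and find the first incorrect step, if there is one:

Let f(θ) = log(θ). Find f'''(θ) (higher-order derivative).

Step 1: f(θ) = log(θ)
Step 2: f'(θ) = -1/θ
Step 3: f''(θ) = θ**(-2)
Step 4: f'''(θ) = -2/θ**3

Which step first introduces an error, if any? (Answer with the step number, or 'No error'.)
Step 2

Step 2 is incorrect due to a sign flip.
The step shows: -1/θ
The correct value should be: 1/θ

Explanation: The sign of the whole expression was flipped: the term 1/θ was incorrectly written as -1/θ
The later steps are derived from this incorrect expression, so the error originates in Step 2.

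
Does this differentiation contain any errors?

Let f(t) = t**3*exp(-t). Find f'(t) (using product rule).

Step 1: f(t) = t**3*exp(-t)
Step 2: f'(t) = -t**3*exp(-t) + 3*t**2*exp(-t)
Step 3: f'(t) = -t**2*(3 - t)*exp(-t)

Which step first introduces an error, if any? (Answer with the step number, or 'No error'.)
Step 3

Step 3 is incorrect due to a sign flip.
The step shows: -t**2*(3 - t)*exp(-t)
The correct value should be: t**2*(3 - t)*exp(-t)

Explanation: The sign of the whole expression was flipped: the term t**2*(3 - t)*exp(-t) was incorrectly written as -t**2*(3 - t)*exp(-t)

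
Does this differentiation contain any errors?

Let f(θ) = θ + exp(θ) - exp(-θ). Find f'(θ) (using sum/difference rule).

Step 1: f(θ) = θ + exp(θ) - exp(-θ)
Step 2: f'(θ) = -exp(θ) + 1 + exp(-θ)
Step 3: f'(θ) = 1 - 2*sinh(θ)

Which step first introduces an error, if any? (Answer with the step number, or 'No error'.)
Step 2

Step 2 is incorrect due to a sign flip.
The step shows: -exp(θ) + 1 + exp(-θ)
The correct value should be: exp(θ) + 1 + exp(-θ)

Explanation: The sign of one term was flipped: the term exp(θ) was incorrectly written as -exp(θ)
The later steps are derived from this incorrect expression, so the error originates in Step 2.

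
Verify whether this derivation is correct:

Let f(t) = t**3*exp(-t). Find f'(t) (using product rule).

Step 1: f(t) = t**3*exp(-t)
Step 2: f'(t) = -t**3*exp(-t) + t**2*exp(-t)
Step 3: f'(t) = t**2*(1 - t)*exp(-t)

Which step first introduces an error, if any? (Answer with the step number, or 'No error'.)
Step 2

Step 2 is incorrect due to a wrong coefficient.
The step shows: -t**3*exp(-t) + t**2*exp(-t)
The correct value should be: -t**3*exp(-t) + 3*t**2*exp(-t)

Explanation: The coefficient 3 was incorrectly written as 1: the term 3*t**2*exp(-t) was incorrectly written as t**2*exp(-t)
The later steps are derived from this incorrect expression, so the error originates in Step 2.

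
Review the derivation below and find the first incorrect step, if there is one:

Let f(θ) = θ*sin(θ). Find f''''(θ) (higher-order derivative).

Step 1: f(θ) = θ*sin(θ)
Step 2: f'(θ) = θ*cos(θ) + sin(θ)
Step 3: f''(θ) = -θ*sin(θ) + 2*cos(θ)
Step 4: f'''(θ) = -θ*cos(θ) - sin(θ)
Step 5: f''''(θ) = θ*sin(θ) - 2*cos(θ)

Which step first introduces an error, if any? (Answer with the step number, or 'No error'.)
Step 4

Step 4 is incorrect due to a wrong coefficient.
The step shows: -θ*cos(θ) - sin(θ)
The correct value should be: -θ*cos(θ) - 3*sin(θ)

Explanation: The coefficient -3 was incorrectly written as -1: the term -3*sin(θ) was incorrectly written as -sin(θ)
The later steps are derived from this incorrect expression, so the error originates in Step 4.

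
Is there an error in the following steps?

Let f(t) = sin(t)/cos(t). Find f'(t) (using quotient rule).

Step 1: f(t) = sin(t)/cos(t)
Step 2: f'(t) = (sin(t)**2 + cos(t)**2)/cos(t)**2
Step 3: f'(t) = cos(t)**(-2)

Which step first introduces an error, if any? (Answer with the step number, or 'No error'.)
No error

All steps in this derivation are correct.
The final answer f'(t) = cos(t)**(-2) is valid.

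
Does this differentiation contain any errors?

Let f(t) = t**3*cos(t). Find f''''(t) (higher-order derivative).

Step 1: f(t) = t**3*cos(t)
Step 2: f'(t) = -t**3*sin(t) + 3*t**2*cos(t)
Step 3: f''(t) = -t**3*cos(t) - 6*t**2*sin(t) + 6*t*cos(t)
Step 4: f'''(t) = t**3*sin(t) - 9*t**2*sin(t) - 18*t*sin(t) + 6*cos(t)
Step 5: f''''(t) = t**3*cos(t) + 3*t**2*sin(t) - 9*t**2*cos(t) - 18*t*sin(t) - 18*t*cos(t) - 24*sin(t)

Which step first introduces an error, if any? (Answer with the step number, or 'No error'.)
Step 4

Step 4 is incorrect due to a wrong trig function.
The step shows: t**3*sin(t) - 9*t**2*sin(t) - 18*t*sin(t) + 6*cos(t)
The correct value should be: t**3*sin(t) - 9*t**2*cos(t) - 18*t*sin(t) + 6*cos(t)

Explanation: cos(t) was incorrectly written as sin(t): the term -9*t**2*cos(t) was incorrectly written as -9*t**2*sin(t)
The later steps are derived from this incorrect expression, so the error originates in Step 4.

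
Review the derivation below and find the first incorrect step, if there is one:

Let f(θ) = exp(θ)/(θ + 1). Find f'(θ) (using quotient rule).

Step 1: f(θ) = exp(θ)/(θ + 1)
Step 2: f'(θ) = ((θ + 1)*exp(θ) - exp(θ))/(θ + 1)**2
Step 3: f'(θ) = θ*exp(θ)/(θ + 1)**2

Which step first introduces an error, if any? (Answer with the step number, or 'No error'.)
No error

All steps in this derivation are correct.
The final answer f'(θ) = θ*exp(θ)/(θ + 1)**2 is valid.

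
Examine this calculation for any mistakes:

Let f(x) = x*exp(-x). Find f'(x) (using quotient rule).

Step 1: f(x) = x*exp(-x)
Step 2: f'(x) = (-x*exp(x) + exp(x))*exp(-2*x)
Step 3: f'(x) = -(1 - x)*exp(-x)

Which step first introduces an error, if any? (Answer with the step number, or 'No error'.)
Step 3

Step 3 is incorrect due to a sign flip.
The step shows: -(1 - x)*exp(-x)
The correct value should be: (1 - x)*exp(-x)

Explanation: The sign of the whole expression was flipped: the term (1 - x)*exp(-x) was incorrectly written as -(1 - x)*exp(-x)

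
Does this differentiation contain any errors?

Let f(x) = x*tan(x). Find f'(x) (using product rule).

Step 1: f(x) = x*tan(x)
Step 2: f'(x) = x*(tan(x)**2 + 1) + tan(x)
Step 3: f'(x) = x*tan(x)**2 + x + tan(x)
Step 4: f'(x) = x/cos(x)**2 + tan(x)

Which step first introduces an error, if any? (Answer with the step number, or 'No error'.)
No error

All steps in this derivation are correct.
The final answer f'(x) = x/cos(x)**2 + tan(x) is valid.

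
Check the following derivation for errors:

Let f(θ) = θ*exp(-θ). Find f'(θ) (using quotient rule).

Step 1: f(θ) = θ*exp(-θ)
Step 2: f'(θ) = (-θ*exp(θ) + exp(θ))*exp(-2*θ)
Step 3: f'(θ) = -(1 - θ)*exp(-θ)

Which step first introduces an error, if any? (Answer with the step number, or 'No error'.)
Step 3

Step 3 is incorrect due to a sign flip.
The step shows: -(1 - θ)*exp(-θ)
The correct value should be: (1 - θ)*exp(-θ)

Explanation: The sign of the whole expression was flipped: the term (1 - θ)*exp(-θ) was incorrectly written as -(1 - θ)*exp(-θ)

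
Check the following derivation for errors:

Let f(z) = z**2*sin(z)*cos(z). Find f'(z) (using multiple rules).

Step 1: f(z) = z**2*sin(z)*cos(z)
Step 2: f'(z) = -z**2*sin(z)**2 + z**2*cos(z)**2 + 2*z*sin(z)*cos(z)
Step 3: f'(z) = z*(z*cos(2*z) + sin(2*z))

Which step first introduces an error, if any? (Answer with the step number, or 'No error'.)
No error

All steps in this derivation are correct.
The final answer f'(z) = z*(z*cos(2*z) + sin(2*z)) is valid.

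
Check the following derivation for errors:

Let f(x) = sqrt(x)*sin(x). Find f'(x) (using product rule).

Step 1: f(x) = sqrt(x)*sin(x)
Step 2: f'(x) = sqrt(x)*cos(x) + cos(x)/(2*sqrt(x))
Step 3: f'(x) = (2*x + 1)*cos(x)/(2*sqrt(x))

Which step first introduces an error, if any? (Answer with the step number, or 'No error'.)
Step 2

Step 2 is incorrect due to a wrong trig function.
The step shows: sqrt(x)*cos(x) + cos(x)/(2*sqrt(x))
The correct value should be: sqrt(x)*cos(x) + sin(x)/(2*sqrt(x))

Explanation: sin(x) was incorrectly written as cos(x): the term sin(x)/(2*sqrt(x)) was incorrectly written as cos(x)/(2*sqrt(x))
The later steps are derived from this incorrect expression, so the error originates in Step 2.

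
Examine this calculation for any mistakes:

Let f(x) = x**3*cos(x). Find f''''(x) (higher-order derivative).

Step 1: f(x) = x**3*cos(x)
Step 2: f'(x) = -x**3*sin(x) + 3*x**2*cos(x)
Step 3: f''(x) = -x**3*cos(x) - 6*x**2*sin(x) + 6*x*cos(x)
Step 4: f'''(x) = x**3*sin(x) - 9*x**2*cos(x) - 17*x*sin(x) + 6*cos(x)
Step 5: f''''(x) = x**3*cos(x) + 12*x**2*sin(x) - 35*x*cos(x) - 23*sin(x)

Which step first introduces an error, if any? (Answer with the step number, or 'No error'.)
Step 4

Step 4 is incorrect due to a wrong coefficient.
The step shows: x**3*sin(x) - 9*x**2*cos(x) - 17*x*sin(x) + 6*cos(x)
The correct value should be: x**3*sin(x) - 9*x**2*cos(x) - 18*x*sin(x) + 6*cos(x)

Explanation: The coefficient -18 was incorrectly written as -17: the term -18*x*sin(x) was incorrectly written as -17*x*sin(x)
The later steps are derived from this incorrect expression, so the error originates in Step 4.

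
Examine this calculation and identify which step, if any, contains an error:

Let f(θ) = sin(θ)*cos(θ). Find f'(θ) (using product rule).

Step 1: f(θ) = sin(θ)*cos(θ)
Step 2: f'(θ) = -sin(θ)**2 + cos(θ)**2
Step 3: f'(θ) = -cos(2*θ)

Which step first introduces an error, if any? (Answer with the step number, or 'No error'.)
Step 3

Step 3 is incorrect due to a sign flip.
The step shows: -cos(2*θ)
The correct value should be: cos(2*θ)

Explanation: The sign of the whole expression was flipped: the term cos(2*θ) was incorrectly written as -cos(2*θ)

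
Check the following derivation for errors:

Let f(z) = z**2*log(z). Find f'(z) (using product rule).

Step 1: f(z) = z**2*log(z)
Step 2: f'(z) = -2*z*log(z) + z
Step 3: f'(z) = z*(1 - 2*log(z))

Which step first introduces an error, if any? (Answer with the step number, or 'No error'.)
Step 2

Step 2 is incorrect due to a sign flip.
The step shows: -2*z*log(z) + z
The correct value should be: 2*z*log(z) + z

Explanation: The sign of one term was flipped: the term 2*z*log(z) was incorrectly written as -2*z*log(z)
The later steps are derived from this incorrect expression, so the error originates in Step 2.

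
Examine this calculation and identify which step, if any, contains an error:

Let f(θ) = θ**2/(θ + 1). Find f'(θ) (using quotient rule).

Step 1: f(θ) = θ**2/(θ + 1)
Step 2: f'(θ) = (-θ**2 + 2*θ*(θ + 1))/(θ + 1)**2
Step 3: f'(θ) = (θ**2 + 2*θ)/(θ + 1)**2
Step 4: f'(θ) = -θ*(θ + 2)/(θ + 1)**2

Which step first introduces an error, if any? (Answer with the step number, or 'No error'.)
Step 4

Step 4 is incorrect due to a sign flip.
The step shows: -θ*(θ + 2)/(θ + 1)**2
The correct value should be: θ*(θ + 2)/(θ + 1)**2

Explanation: The sign of the whole expression was flipped: the term θ*(θ + 2)/(θ + 1)**2 was incorrectly written as -θ*(θ + 2)/(θ + 1)**2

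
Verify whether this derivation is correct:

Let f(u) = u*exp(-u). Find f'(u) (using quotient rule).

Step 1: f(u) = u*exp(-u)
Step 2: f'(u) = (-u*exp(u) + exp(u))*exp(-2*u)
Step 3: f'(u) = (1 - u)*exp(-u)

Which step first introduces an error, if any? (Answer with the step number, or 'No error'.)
No error

All steps in this derivation are correct.
The final answer f'(u) = (1 - u)*exp(-u) is valid.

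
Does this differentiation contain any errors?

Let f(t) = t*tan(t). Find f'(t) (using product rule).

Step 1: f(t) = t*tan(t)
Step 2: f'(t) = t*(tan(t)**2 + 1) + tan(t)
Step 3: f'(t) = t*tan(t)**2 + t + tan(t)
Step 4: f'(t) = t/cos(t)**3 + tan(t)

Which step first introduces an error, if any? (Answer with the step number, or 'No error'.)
Step 4

Step 4 is incorrect due to a wrong exponent.
The step shows: t/cos(t)**3 + tan(t)
The correct value should be: t/cos(t)**2 + tan(t)

Explanation: The exponent -2 on cos(t) was incorrectly written as -3: the term t/cos(t)**2 was incorrectly written as t/cos(t)**3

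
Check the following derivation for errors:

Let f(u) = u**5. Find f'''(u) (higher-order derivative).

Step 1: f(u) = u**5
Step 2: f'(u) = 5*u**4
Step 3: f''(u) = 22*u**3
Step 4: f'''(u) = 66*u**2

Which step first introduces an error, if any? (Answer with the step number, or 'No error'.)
Step 3

Step 3 is incorrect due to a wrong coefficient.
The step shows: 22*u**3
The correct value should be: 20*u**3

Explanation: The coefficient 20 was incorrectly written as 22: the term 20*u**3 was incorrectly written as 22*u**3
The later steps are derived from this incorrect expression, so the error originates in Step 3.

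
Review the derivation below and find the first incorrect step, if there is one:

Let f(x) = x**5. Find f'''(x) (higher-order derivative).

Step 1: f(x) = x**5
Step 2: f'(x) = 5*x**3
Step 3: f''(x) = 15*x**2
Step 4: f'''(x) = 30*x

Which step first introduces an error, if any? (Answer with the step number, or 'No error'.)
Step 2

Step 2 is incorrect due to a wrong exponent.
The step shows: 5*x**3
The correct value should be: 5*x**4

Explanation: The exponent 4 on x was incorrectly written as 3: the term 5*x**4 was incorrectly written as 5*x**3
The later steps are derived from this incorrect expression, so the error originates in Step 2.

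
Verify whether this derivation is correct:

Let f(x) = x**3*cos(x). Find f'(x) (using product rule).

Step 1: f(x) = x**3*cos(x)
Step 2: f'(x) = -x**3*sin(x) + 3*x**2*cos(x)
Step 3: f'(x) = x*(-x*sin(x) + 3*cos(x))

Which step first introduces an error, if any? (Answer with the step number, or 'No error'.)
Step 3

Step 3 is incorrect due to a wrong exponent.
The step shows: x*(-x*sin(x) + 3*cos(x))
The correct value should be: x**2*(-x*sin(x) + 3*cos(x))

Explanation: The exponent 2 on x was incorrectly written as 1: the term x**2*(-x*sin(x) + 3*cos(x)) was incorrectly written as x*(-x*sin(x) + 3*cos(x))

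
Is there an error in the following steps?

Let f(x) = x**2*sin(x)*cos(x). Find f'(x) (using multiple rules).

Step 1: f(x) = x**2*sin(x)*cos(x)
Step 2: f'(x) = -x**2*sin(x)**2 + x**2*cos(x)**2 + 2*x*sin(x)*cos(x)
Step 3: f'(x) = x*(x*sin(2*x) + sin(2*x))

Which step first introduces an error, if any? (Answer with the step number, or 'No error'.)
Step 3

Step 3 is incorrect due to a wrong trig function.
The step shows: x*(x*sin(2*x) + sin(2*x))
The correct value should be: x*(x*cos(2*x) + sin(2*x))

Explanation: cos(2*x) was incorrectly written as sin(2*x): the term x*(x*cos(2*x) + sin(2*x)) was incorrectly written as x*(x*sin(2*x) + sin(2*x))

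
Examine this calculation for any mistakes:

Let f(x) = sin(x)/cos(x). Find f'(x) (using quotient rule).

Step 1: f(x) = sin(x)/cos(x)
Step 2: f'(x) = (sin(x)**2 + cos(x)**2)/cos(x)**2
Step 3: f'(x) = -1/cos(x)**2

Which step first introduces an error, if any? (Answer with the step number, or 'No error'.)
Step 3

Step 3 is incorrect due to a sign flip.
The step shows: -1/cos(x)**2
The correct value should be: cos(x)**(-2)

Explanation: The sign of the whole expression was flipped: the term cos(x)**(-2) was incorrectly written as -1/cos(x)**2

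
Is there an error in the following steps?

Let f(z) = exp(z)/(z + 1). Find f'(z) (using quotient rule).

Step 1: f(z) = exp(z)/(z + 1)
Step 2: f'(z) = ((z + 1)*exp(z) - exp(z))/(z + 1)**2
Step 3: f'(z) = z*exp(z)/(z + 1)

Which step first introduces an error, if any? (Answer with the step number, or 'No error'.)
Step 3

Step 3 is incorrect due to a wrong exponent.
The step shows: z*exp(z)/(z + 1)
The correct value should be: z*exp(z)/(z + 1)**2

Explanation: The exponent -2 on z + 1 was incorrectly written as -1: the term z*exp(z)/(z + 1)**2 was incorrectly written as z*exp(z)/(z + 1)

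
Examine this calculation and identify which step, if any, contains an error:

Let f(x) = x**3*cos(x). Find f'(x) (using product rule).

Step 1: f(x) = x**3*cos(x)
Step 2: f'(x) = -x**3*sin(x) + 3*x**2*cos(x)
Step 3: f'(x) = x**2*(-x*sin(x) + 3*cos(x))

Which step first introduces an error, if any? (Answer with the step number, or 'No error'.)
No error

All steps in this derivation are correct.
The final answer f'(x) = x**2*(-x*sin(x) + 3*cos(x)) is valid.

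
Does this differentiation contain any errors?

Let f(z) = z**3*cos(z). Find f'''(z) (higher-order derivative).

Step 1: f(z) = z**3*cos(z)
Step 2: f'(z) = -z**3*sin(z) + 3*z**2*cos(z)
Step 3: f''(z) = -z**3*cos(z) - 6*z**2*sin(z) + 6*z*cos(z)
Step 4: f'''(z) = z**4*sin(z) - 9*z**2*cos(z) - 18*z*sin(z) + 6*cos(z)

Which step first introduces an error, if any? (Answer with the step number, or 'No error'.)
Step 4

Step 4 is incorrect due to a wrong exponent.
The step shows: z**4*sin(z) - 9*z**2*cos(z) - 18*z*sin(z) + 6*cos(z)
The correct value should be: z**3*sin(z) - 9*z**2*cos(z) - 18*z*sin(z) + 6*cos(z)

Explanation: The exponent 3 on z was incorrectly written as 4: the term z**3*sin(z) was incorrectly written as z**4*sin(z)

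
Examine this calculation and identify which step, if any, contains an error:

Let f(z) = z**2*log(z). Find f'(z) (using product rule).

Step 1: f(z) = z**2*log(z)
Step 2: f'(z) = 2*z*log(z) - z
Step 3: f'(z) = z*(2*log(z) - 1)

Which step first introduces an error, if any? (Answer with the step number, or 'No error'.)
Step 2

Step 2 is incorrect due to a sign flip.
The step shows: 2*z*log(z) - z
The correct value should be: 2*z*log(z) + z

Explanation: The sign of one term was flipped: the term z was incorrectly written as -z
The later steps are derived from this incorrect expression, so the error originates in Step 2.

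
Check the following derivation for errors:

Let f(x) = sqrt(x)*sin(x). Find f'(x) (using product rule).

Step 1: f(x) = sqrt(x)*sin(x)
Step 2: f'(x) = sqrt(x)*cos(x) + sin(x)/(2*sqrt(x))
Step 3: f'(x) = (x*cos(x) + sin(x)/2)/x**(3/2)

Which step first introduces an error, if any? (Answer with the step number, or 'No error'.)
Step 3

Step 3 is incorrect due to a wrong exponent.
The step shows: (x*cos(x) + sin(x)/2)/x**(3/2)
The correct value should be: (x*cos(x) + sin(x)/2)/sqrt(x)

Explanation: The exponent -1/2 on x was incorrectly written as -3/2: the term (x*cos(x) + sin(x)/2)/sqrt(x) was incorrectly written as (x*cos(x) + sin(x)/2)/x**(3/2)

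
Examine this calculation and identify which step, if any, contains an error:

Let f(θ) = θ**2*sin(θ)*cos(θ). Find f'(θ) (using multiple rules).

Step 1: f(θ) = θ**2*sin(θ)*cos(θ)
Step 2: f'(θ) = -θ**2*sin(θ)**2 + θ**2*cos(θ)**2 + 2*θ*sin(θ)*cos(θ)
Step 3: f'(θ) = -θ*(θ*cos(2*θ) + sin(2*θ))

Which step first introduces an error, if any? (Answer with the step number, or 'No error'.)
Step 3

Step 3 is incorrect due to a sign flip.
The step shows: -θ*(θ*cos(2*θ) + sin(2*θ))
The correct value should be: θ*(θ*cos(2*θ) + sin(2*θ))

Explanation: The sign of the whole expression was flipped: the term θ*(θ*cos(2*θ) + sin(2*θ)) was incorrectly written as -θ*(θ*cos(2*θ) + sin(2*θ))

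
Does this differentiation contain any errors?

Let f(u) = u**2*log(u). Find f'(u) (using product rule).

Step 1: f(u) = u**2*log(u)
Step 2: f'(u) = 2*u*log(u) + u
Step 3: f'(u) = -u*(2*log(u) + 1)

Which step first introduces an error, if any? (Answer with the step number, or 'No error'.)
Step 3

Step 3 is incorrect due to a sign flip.
The step shows: -u*(2*log(u) + 1)
The correct value should be: u*(2*log(u) + 1)

Explanation: The sign of the whole expression was flipped: the term u*(2*log(u) + 1) was incorrectly written as -u*(2*log(u) + 1)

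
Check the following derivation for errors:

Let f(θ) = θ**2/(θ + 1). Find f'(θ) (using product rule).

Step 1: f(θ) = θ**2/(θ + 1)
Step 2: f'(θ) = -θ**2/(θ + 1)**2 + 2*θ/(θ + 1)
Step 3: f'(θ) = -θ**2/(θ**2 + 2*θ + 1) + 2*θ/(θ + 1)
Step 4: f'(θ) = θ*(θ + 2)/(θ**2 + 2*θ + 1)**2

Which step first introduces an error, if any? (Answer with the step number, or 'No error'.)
Step 4

Step 4 is incorrect due to a wrong exponent.
The step shows: θ*(θ + 2)/(θ**2 + 2*θ + 1)**2
The correct value should be: θ*(θ + 2)/(θ**2 + 2*θ + 1)

Explanation: The exponent -1 on θ**2 + 2*θ + 1 was incorrectly written as -2: the term θ*(θ + 2)/(θ**2 + 2*θ + 1) was incorrectly written as θ*(θ + 2)/(θ**2 + 2*θ + 1)**2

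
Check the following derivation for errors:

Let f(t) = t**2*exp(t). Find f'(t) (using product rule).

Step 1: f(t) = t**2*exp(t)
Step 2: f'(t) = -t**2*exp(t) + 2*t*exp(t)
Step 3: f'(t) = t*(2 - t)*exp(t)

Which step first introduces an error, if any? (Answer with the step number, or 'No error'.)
Step 2

Step 2 is incorrect due to a sign flip.
The step shows: -t**2*exp(t) + 2*t*exp(t)
The correct value should be: t**2*exp(t) + 2*t*exp(t)

Explanation: The sign of one term was flipped: the term t**2*exp(t) was incorrectly written as -t**2*exp(t)
The later steps are derived from this incorrect expression, so the error originates in Step 2.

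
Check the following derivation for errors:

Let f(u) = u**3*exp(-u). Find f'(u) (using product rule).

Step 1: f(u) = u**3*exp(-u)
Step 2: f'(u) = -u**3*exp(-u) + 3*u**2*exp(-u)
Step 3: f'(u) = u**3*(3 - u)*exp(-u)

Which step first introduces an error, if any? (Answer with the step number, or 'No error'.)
Step 3

Step 3 is incorrect due to a wrong exponent.
The step shows: u**3*(3 - u)*exp(-u)
The correct value should be: u**2*(3 - u)*exp(-u)

Explanation: The exponent 2 on u was incorrectly written as 3: the term u**2*(3 - u)*exp(-u) was incorrectly written as u**3*(3 - u)*exp(-u)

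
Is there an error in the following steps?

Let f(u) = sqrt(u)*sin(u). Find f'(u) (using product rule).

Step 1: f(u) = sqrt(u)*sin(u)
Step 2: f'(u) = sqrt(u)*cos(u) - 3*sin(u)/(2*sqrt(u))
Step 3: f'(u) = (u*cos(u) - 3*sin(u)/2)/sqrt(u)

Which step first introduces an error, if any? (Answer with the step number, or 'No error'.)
Step 2

Step 2 is incorrect due to a wrong coefficient.
The step shows: sqrt(u)*cos(u) - 3*sin(u)/(2*sqrt(u))
The correct value should be: sqrt(u)*cos(u) + sin(u)/(2*sqrt(u))

Explanation: The coefficient 1/2 was incorrectly written as -3/2: the term sin(u)/(2*sqrt(u)) was incorrectly written as -3*sin(u)/(2*sqrt(u))
The later steps are derived from this incorrect expression, so the error originates in Step 2.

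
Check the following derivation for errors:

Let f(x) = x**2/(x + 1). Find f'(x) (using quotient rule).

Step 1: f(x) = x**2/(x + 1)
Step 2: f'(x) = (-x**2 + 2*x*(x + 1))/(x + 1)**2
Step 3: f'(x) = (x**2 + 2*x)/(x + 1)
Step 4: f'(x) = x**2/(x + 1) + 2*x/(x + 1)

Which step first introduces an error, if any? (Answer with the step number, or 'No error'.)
Step 3

Step 3 is incorrect due to a wrong exponent.
The step shows: (x**2 + 2*x)/(x + 1)
The correct value should be: (x**2 + 2*x)/(x + 1)**2

Explanation: The exponent -2 on x + 1 was incorrectly written as -1: the term (x**2 + 2*x)/(x + 1)**2 was incorrectly written as (x**2 + 2*x)/(x + 1)
The later steps are derived from this incorrect expression, so the error originates in Step 3.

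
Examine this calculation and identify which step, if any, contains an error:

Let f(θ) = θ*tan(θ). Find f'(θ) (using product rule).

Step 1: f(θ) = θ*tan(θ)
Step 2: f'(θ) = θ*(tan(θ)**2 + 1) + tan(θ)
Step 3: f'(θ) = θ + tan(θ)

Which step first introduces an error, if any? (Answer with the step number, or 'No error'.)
Step 3

Step 3 is incorrect due to a dropped term.
The step shows: θ + tan(θ)
The correct value should be: θ*tan(θ)**2 + θ + tan(θ)

Explanation: A term was dropped: the term θ*tan(θ)**2 was incorrectly omitted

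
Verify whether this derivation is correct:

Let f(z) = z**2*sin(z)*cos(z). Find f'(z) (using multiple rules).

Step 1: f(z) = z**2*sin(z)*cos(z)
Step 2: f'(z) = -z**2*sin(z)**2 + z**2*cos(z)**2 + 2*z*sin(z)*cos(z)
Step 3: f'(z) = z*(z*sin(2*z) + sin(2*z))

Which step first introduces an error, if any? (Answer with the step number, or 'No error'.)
Step 3

Step 3 is incorrect due to a wrong trig function.
The step shows: z*(z*sin(2*z) + sin(2*z))
The correct value should be: z*(z*cos(2*z) + sin(2*z))

Explanation: cos(2*z) was incorrectly written as sin(2*z): the term z*(z*cos(2*z) + sin(2*z)) was incorrectly written as z*(z*sin(2*z) + sin(2*z))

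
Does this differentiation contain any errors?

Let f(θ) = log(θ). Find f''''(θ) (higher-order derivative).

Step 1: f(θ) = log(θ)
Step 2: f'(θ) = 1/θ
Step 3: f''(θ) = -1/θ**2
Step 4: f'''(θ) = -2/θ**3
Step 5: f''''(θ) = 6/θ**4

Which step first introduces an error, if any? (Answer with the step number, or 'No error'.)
Step 4

Step 4 is incorrect due to a sign flip.
The step shows: -2/θ**3
The correct value should be: 2/θ**3

Explanation: The sign of the whole expression was flipped: the term 2/θ**3 was incorrectly written as -2/θ**3
The later steps are derived from this incorrect expression, so the error originates in Step 4.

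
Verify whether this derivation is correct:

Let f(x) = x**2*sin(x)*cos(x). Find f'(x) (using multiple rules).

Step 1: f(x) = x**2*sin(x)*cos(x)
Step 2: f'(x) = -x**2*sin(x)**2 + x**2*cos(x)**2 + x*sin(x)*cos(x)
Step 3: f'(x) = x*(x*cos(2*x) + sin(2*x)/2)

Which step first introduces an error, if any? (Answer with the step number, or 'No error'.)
Step 2

Step 2 is incorrect due to a wrong coefficient.
The step shows: -x**2*sin(x)**2 + x**2*cos(x)**2 + x*sin(x)*cos(x)
The correct value should be: -x**2*sin(x)**2 + x**2*cos(x)**2 + 2*x*sin(x)*cos(x)

Explanation: The coefficient 2 was incorrectly written as 1: the term 2*x*sin(x)*cos(x) was incorrectly written as x*sin(x)*cos(x)
The later steps are derived from this incorrect expression, so the error originates in Step 2.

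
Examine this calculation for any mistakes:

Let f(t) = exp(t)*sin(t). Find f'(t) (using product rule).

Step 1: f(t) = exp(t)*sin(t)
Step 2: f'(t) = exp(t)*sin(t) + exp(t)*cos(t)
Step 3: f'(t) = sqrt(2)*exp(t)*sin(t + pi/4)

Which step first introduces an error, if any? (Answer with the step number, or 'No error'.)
No error

All steps in this derivation are correct.
The final answer f'(t) = sqrt(2)*exp(t)*sin(t + pi/4) is valid.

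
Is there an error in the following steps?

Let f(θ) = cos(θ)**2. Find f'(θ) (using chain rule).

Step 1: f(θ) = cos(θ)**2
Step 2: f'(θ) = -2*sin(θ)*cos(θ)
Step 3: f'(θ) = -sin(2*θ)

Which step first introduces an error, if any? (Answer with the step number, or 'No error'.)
No error

All steps in this derivation are correct.
The final answer f'(θ) = -sin(2*θ) is valid.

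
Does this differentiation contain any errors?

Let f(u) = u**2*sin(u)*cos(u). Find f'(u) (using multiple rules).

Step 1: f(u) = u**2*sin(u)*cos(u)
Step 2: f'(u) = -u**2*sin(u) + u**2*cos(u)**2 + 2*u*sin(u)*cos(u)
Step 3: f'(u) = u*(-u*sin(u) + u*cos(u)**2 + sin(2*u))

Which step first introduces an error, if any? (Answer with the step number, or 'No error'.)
Step 2

Step 2 is incorrect due to a wrong exponent.
The step shows: -u**2*sin(u) + u**2*cos(u)**2 + 2*u*sin(u)*cos(u)
The correct value should be: -u**2*sin(u)**2 + u**2*cos(u)**2 + 2*u*sin(u)*cos(u)

Explanation: The exponent 2 on sin(u) was incorrectly written as 1: the term -u**2*sin(u)**2 was incorrectly written as -u**2*sin(u)
The later steps are derived from this incorrect expression, so the error originates in Step 2.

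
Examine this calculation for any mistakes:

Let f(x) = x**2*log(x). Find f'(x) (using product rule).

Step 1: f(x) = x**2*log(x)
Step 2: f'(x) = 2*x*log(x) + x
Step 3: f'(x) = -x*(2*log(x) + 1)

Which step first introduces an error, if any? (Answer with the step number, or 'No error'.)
Step 3

Step 3 is incorrect due to a sign flip.
The step shows: -x*(2*log(x) + 1)
The correct value should be: x*(2*log(x) + 1)

Explanation: The sign of the whole expression was flipped: the term x*(2*log(x) + 1) was incorrectly written as -x*(2*log(x) + 1)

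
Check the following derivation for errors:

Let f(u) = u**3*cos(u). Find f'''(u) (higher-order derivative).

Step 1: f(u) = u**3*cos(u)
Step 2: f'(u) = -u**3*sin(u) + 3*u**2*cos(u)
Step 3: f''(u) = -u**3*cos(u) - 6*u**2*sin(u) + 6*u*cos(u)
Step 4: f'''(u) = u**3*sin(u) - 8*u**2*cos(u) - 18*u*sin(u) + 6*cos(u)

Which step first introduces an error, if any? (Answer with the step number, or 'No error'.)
Step 4

Step 4 is incorrect due to a wrong coefficient.
The step shows: u**3*sin(u) - 8*u**2*cos(u) - 18*u*sin(u) + 6*cos(u)
The correct value should be: u**3*sin(u) - 9*u**2*cos(u) - 18*u*sin(u) + 6*cos(u)

Explanation: The coefficient -9 was incorrectly written as -8: the term -9*u**2*cos(u) was incorrectly written as -8*u**2*cos(u)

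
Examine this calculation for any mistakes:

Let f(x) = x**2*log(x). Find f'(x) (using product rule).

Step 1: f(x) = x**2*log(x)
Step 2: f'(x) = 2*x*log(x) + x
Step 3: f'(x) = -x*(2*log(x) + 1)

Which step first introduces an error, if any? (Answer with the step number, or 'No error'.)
Step 3

Step 3 is incorrect due to a sign flip.
The step shows: -x*(2*log(x) + 1)
The correct value should be: x*(2*log(x) + 1)

Explanation: The sign of the whole expression was flipped: the term x*(2*log(x) + 1) was incorrectly written as -x*(2*log(x) + 1)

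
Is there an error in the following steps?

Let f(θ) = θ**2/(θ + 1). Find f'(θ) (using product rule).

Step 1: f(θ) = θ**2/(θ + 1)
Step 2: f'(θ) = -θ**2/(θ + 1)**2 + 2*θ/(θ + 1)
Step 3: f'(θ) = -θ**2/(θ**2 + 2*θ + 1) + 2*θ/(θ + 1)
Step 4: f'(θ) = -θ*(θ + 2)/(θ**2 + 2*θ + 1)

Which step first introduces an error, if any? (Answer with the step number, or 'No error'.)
Step 4

Step 4 is incorrect due to a sign flip.
The step shows: -θ*(θ + 2)/(θ**2 + 2*θ + 1)
The correct value should be: θ*(θ + 2)/(θ**2 + 2*θ + 1)

Explanation: The sign of the whole expression was flipped: the term θ*(θ + 2)/(θ**2 + 2*θ + 1) was incorrectly written as -θ*(θ + 2)/(θ**2 + 2*θ + 1)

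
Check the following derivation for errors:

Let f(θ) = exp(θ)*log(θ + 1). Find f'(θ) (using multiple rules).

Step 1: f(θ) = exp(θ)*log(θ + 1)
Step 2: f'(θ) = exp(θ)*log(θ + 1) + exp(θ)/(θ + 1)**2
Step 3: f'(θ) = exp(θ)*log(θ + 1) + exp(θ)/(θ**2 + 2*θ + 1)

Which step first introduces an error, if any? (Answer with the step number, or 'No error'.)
Step 2

Step 2 is incorrect due to a wrong exponent.
The step shows: exp(θ)*log(θ + 1) + exp(θ)/(θ + 1)**2
The correct value should be: exp(θ)*log(θ + 1) + exp(θ)/(θ + 1)

Explanation: The exponent -1 on θ + 1 was incorrectly written as -2: the term exp(θ)/(θ + 1) was incorrectly written as exp(θ)/(θ + 1)**2
The later steps are derived from this incorrect expression, so the error originates in Step 2.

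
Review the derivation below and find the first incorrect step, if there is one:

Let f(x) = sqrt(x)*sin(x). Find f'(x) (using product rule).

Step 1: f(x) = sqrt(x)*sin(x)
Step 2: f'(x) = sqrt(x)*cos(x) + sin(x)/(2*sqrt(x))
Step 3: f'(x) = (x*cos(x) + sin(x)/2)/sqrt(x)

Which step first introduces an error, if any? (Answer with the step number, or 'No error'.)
No error

All steps in this derivation are correct.
The final answer f'(x) = (x*cos(x) + sin(x)/2)/sqrt(x) is valid.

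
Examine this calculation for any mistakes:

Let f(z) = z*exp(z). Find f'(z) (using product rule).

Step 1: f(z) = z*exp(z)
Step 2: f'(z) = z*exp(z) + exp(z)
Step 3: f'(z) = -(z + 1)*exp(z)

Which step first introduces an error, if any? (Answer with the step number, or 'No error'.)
Step 3

Step 3 is incorrect due to a sign flip.
The step shows: -(z + 1)*exp(z)
The correct value should be: (z + 1)*exp(z)

Explanation: The sign of the whole expression was flipped: the term (z + 1)*exp(z) was incorrectly written as -(z + 1)*exp(z)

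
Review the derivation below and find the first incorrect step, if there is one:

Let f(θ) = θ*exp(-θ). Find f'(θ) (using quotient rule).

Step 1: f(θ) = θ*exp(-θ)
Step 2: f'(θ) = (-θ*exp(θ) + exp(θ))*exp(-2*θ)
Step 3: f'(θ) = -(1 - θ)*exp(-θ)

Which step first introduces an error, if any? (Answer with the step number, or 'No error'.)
Step 3

Step 3 is incorrect due to a sign flip.
The step shows: -(1 - θ)*exp(-θ)
The correct value should be: (1 - θ)*exp(-θ)

Explanation: The sign of the whole expression was flipped: the term (1 - θ)*exp(-θ) was incorrectly written as -(1 - θ)*exp(-θ)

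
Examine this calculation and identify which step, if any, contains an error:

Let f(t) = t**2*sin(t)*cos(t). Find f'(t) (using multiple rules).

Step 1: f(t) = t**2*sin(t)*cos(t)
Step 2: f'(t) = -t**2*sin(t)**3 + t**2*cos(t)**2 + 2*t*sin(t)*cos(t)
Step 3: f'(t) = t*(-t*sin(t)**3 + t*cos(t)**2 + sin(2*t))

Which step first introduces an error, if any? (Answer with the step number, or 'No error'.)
Step 2

Step 2 is incorrect due to a wrong exponent.
The step shows: -t**2*sin(t)**3 + t**2*cos(t)**2 + 2*t*sin(t)*cos(t)
The correct value should be: -t**2*sin(t)**2 + t**2*cos(t)**2 + 2*t*sin(t)*cos(t)

Explanation: The exponent 2 on sin(t) was incorrectly written as 3: the term -t**2*sin(t)**2 was incorrectly written as -t**2*sin(t)**3
The later steps are derived from this incorrect expression, so the error originates in Step 2.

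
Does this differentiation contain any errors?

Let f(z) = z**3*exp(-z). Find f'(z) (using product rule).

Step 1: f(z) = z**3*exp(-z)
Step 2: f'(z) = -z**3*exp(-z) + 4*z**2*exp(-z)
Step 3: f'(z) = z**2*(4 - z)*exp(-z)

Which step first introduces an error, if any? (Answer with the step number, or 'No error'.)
Step 2

Step 2 is incorrect due to a wrong coefficient.
The step shows: -z**3*exp(-z) + 4*z**2*exp(-z)
The correct value should be: -z**3*exp(-z) + 3*z**2*exp(-z)

Explanation: The coefficient 3 was incorrectly written as 4: the term 3*z**2*exp(-z) was incorrectly written as 4*z**2*exp(-z)
The later steps are derived from this incorrect expression, so the error originates in Step 2.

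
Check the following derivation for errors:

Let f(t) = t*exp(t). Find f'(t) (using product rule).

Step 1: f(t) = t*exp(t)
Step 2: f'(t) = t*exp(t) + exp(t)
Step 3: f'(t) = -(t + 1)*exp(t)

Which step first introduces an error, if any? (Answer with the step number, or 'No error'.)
Step 3

Step 3 is incorrect due to a sign flip.
The step shows: -(t + 1)*exp(t)
The correct value should be: (t + 1)*exp(t)

Explanation: The sign of the whole expression was flipped: the term (t + 1)*exp(t) was incorrectly written as -(t + 1)*exp(t)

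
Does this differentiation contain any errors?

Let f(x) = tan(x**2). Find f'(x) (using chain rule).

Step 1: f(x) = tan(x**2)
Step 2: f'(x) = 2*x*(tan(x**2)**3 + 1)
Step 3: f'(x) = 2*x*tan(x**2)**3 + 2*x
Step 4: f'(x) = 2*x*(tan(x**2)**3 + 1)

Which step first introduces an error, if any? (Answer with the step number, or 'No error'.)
Step 2

Step 2 is incorrect due to a wrong exponent.
The step shows: 2*x*(tan(x**2)**3 + 1)
The correct value should be: 2*x*(tan(x**2)**2 + 1)

Explanation: The exponent 2 on tan(x**2) was incorrectly written as 3: the term 2*x*(tan(x**2)**2 + 1) was incorrectly written as 2*x*(tan(x**2)**3 + 1)
The later steps are derived from this incorrect expression, so the error originates in Step 2.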